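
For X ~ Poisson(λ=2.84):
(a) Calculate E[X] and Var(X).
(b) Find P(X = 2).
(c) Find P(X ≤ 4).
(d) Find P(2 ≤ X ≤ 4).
(a) E[X] = 2.8400, Var(X) = 2.8400
(b) P(X = 2) = 0.235619
(c) P(X ≤ 4) = 0.841394
(d) P(2 ≤ X ≤ 4) = 0.617039

We have X ~ Poisson(λ=2.84).

(a) Moments:
E[X] = 2.8400
Var(X) = 2.8400
σ = √Var(X) = 1.6852

(b) Point probability using PMF:
P(X = 2) = 0.235619

(c) Cumulative probability using CDF:
P(X ≤ 4) = F(4) = 0.841394

(d) Range probability:
P(2 ≤ X ≤ 4) = P(X ≤ 4) - P(X ≤ 1)
                   = F(4) - F(1)
                   = 0.841394 - 0.224355
                   = 0.617039

This means approximately 61.7% of outcomes fall in the interval [2, 4].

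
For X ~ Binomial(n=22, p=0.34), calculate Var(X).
4.9368

We have X ~ Binomial(n=22, p=0.34).

For a Binomial distribution with n=22, p=0.34:
Var(X) = 4.9368

The variance measures the spread of the distribution around the mean.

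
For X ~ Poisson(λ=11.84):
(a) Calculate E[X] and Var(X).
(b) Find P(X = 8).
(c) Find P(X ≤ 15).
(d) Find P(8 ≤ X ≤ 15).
(a) E[X] = 11.8400, Var(X) = 11.8400
(b) P(X = 8) = 0.069063
(c) P(X ≤ 15) = 0.855765
(d) P(8 ≤ X ≤ 15) = 0.759034

We have X ~ Poisson(λ=11.84).

(a) Moments:
E[X] = 11.8400
Var(X) = 11.8400
σ = √Var(X) = 3.4409

(b) Point probability using PMF:
P(X = 8) = 0.069063

(c) Cumulative probability using CDF:
P(X ≤ 15) = F(15) = 0.855765

(d) Range probability:
P(8 ≤ X ≤ 15) = P(X ≤ 15) - P(X ≤ 7)
                   = F(15) - F(7)
                   = 0.855765 - 0.096730
                   = 0.759034

This means approximately 75.9% of outcomes fall in the interval [8, 15].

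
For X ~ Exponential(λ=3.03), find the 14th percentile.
0.0498

We have X ~ Exponential(λ=3.03).

We want to find x such that P(X ≤ x) = 0.14.

This is the 14th percentile, which means 14% of values fall below this point.

Using the inverse CDF (quantile function):
x = F⁻¹(0.14) = 0.0498

Verification: P(X ≤ 0.0498) = 0.14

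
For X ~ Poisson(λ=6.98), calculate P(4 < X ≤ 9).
0.657694

We have X ~ Poisson(λ=6.98).

To find P(4 < X ≤ 9), we use:
P(4 < X ≤ 9) = P(X ≤ 9) - P(X ≤ 4)
                 = F(9) - F(4)
                 = 0.832518 - 0.174824
                 = 0.657694

So there's approximately a 65.8% chance that X falls in this range.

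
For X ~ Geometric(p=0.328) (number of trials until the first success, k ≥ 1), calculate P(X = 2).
0.220416

We have X ~ Geometric(p=0.328) (number of trials until the first success, k ≥ 1).

For a Geometric distribution, the PMF gives us the probability of each outcome.

Using the PMF formula:
P(X = 2) = 0.220416

Rounded to 4 decimal places: 0.2204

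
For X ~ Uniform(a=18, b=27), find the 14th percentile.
19.2600

We have X ~ Uniform(a=18, b=27).

We want to find x such that P(X ≤ x) = 0.14.

This is the 14th percentile, which means 14% of values fall below this point.

Using the inverse CDF (quantile function):
x = F⁻¹(0.14) = 19.2600

Verification: P(X ≤ 19.2600) = 0.14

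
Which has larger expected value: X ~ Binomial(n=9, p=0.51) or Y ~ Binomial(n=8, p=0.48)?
X has larger mean (4.5900 > 3.8400)

Compute the expected value for each distribution:

X ~ Binomial(n=9, p=0.51):
E[X] = 4.5900

Y ~ Binomial(n=8, p=0.48):
E[Y] = 3.8400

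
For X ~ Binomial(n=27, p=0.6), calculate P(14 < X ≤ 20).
0.707770

We have X ~ Binomial(n=27, p=0.6).

To find P(14 < X ≤ 20), we use:
P(14 < X ≤ 20) = P(X ≤ 20) - P(X ≤ 14)
                 = F(20) - F(14)
                 = 0.957907 - 0.250137
                 = 0.707770

So there's approximately a 70.8% chance that X falls in this range.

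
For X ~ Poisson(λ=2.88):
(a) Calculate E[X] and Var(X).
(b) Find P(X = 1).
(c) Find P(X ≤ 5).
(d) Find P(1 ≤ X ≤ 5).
(a) E[X] = 2.8800, Var(X) = 2.8800
(b) P(X = 1) = 0.161668
(c) P(X ≤ 5) = 0.927694
(d) P(1 ≤ X ≤ 5) = 0.871559

We have X ~ Poisson(λ=2.88).

(a) Moments:
E[X] = 2.8800
Var(X) = 2.8800
σ = √Var(X) = 1.6971

(b) Point probability using PMF:
P(X = 1) = 0.161668

(c) Cumulative probability using CDF:
P(X ≤ 5) = F(5) = 0.927694

(d) Range probability:
P(1 ≤ X ≤ 5) = P(X ≤ 5) - P(X ≤ 0)
                   = F(5) - F(0)
                   = 0.927694 - 0.056135
                   = 0.871559

This means approximately 87.2% of outcomes fall in the interval [1, 5].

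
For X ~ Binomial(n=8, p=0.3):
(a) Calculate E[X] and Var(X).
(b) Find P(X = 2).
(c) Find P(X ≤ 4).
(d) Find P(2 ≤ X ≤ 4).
(a) E[X] = 2.4000, Var(X) = 1.6800
(b) P(X = 2) = 0.296475
(c) P(X ≤ 4) = 0.942032
(d) P(2 ≤ X ≤ 4) = 0.686734

We have X ~ Binomial(n=8, p=0.3).

(a) Moments:
E[X] = 2.4000
Var(X) = 1.6800
σ = √Var(X) = 1.2961

(b) Point probability using PMF:
P(X = 2) = 0.296475

(c) Cumulative probability using CDF:
P(X ≤ 4) = F(4) = 0.942032

(d) Range probability:
P(2 ≤ X ≤ 4) = P(X ≤ 4) - P(X ≤ 1)
                   = F(4) - F(1)
                   = 0.942032 - 0.255298
                   = 0.686734

This means approximately 68.7% of outcomes fall in the interval [2, 4].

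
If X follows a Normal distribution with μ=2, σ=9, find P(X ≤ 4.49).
0.608982

We have X ~ Normal(μ=2, σ=9).

The CDF gives us P(X ≤ k).

Using the CDF:
P(X ≤ 4.49) = 0.608982

This means there's approximately a 60.9% chance that X is at most 4.49.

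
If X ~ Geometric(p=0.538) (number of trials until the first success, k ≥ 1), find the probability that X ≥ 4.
0.098611

We have X ~ Geometric(p=0.538) (number of trials until the first success, k ≥ 1).

For discrete distributions, P(X ≥ 4) = 1 - P(X ≤ 3).

P(X ≤ 3) = 0.901389
P(X ≥ 4) = 1 - 0.901389 = 0.098611

So there's approximately a 9.9% chance that X is at least 4.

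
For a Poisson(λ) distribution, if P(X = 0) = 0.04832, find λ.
λ = 3.0299

For a Poisson(λ) distribution, the PMF at 0 is:
P(X = 0) = λ^0 e^(-λ) / 0! = e^(-λ)

Given P(X = 0) = 0.04832:
e^(-λ) = 0.04832
-λ = ln(0.04832)
λ = -ln(0.04832) = 3.0299

Verification: e^(-3.0299) = 0.04832 ✓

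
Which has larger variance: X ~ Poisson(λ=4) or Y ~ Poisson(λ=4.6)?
Y has larger variance (4.6000 > 4.0000)

Compute the variance for each distribution:

X ~ Poisson(λ=4):
Var(X) = 4.0000

Y ~ Poisson(λ=4.6):
Var(Y) = 4.6000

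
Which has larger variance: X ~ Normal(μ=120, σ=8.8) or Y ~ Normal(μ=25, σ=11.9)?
Y has larger variance (141.6100 > 77.4400)

Compute the variance for each distribution:

X ~ Normal(μ=120, σ=8.8):
Var(X) = 77.4400

Y ~ Normal(μ=25, σ=11.9):
Var(Y) = 141.6100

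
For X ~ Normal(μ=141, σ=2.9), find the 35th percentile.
139.8826

We have X ~ Normal(μ=141, σ=2.9).

We want to find x such that P(X ≤ x) = 0.35.

This is the 35th percentile, which means 35% of values fall below this point.

Using the inverse CDF (quantile function):
x = F⁻¹(0.35) = 139.8826

Verification: P(X ≤ 139.8826) = 0.35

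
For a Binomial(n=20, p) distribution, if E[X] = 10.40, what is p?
p = 0.52

For a Binomial(n, p) distribution:
E[X] = n × p

Given n = 20 and E[X] = 10.40:
10.40 = 20 × p
p = 10.40 / 20 = 0.52

Verification: Binomial(20, 0.52) has E[X] = 10.40 ✓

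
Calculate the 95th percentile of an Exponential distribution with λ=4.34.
0.6903

We have X ~ Exponential(λ=4.34).

We want to find x such that P(X ≤ x) = 0.95.

This is the 95th percentile, which means 95% of values fall below this point.

Using the inverse CDF (quantile function):
x = F⁻¹(0.95) = 0.6903

Verification: P(X ≤ 0.6903) = 0.95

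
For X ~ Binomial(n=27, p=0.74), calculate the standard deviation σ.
2.2792

We have X ~ Binomial(n=27, p=0.74).

For a Binomial distribution with n=27, p=0.74:
σ = √Var(X) = 2.2792

The standard deviation is the square root of the variance.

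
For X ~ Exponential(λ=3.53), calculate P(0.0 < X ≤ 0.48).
0.816291

We have X ~ Exponential(λ=3.53).

To find P(0.0 < X ≤ 0.48), we use:
P(0.0 < X ≤ 0.48) = P(X ≤ 0.48) - P(X ≤ 0.0)
                 = F(0.48) - F(0.0)
                 = 0.816291 - 0.000000
                 = 0.816291

So there's approximately a 81.6% chance that X falls in this range.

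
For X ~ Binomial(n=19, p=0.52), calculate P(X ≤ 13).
0.953654

We have X ~ Binomial(n=19, p=0.52).

The CDF gives us P(X ≤ k).

Using the CDF:
P(X ≤ 13) = 0.953654

This means there's approximately a 95.4% chance that X is at most 13.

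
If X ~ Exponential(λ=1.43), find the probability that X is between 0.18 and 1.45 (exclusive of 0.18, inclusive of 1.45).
0.647314

We have X ~ Exponential(λ=1.43).

To find P(0.18 < X ≤ 1.45), we use:
P(0.18 < X ≤ 1.45) = P(X ≤ 1.45) - P(X ≤ 0.18)
                 = F(1.45) - F(0.18)
                 = 0.874255 - 0.226941
                 = 0.647314

So there's approximately a 64.7% chance that X falls in this range.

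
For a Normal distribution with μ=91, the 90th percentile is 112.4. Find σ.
σ = 16.6985

For X ~ Normal(μ, σ), the p-th percentile satisfies x = μ + z_p × σ,
where z_p = Φ⁻¹(p) is the standard normal quantile.

Step 1: z_{0.9} = Φ⁻¹(0.9) = 1.2816

Step 2: Solve for σ:
112.4 = 91 + 1.2816 × σ
σ = (112.4 - 91) / 1.2816
σ = 21.40 / 1.2816
σ = 16.6985

Verification: μ + z × σ = 91 + 1.2816 × 16.6985 = 112.40 ✓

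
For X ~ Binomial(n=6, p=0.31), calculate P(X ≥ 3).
0.274425

We have X ~ Binomial(n=6, p=0.31).

For discrete distributions, P(X ≥ 3) = 1 - P(X ≤ 2).

P(X ≤ 2) = 0.725575
P(X ≥ 3) = 1 - 0.725575 = 0.274425

So there's approximately a 27.4% chance that X is at least 3.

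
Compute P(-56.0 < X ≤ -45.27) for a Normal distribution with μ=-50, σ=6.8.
0.567864

We have X ~ Normal(μ=-50, σ=6.8).

To find P(-56.0 < X ≤ -45.27), we use:
P(-56.0 < X ≤ -45.27) = P(X ≤ -45.27) - P(X ≤ -56.0)
                 = F(-45.27) - F(-56.0)
                 = 0.756657 - 0.188793
                 = 0.567864

So there's approximately a 56.8% chance that X falls in this range.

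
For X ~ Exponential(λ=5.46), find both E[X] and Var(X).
E[X] = 0.1832, Var(X) = 0.0335

We have X ~ Exponential(λ=5.46).

For an Exponential distribution with λ=5.46:

Expected value:
E[X] = 0.1832

Variance:
Var(X) = 0.0335

Standard deviation:
σ = √Var(X) = 0.1832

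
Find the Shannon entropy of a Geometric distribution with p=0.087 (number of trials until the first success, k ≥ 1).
3.3970 nats

We have X ~ Geometric(p=0.087) (number of trials until the first success, k ≥ 1).

The Shannon entropy measures the uncertainty or information content of the distribution.

For a Geometric distribution with p=0.087 (number of trials until the first success, k ≥ 1):
H(X) = 3.3970 nats

(In bits, this would be 4.9009 bits.)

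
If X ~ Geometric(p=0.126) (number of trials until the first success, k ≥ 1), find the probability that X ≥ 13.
0.198672

We have X ~ Geometric(p=0.126) (number of trials until the first success, k ≥ 1).

For discrete distributions, P(X ≥ 13) = 1 - P(X ≤ 12).

P(X ≤ 12) = 0.801328
P(X ≥ 13) = 1 - 0.801328 = 0.198672

So there's approximately a 19.9% chance that X is at least 13.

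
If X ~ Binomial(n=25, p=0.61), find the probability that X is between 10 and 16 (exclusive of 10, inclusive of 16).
0.664238

We have X ~ Binomial(n=25, p=0.61).

To find P(10 < X ≤ 16), we use:
P(10 < X ≤ 16) = P(X ≤ 16) - P(X ≤ 10)
                 = F(16) - F(10)
                 = 0.691372 - 0.027133
                 = 0.664238

So there's approximately a 66.4% chance that X falls in this range.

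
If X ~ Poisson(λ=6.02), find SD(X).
2.4536

We have X ~ Poisson(λ=6.02).

For a Poisson distribution with λ=6.02:
σ = √Var(X) = 2.4536

The standard deviation is the square root of the variance.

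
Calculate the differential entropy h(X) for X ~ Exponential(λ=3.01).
-0.1019 nats

We have X ~ Exponential(λ=3.01).

The differential entropy measures the uncertainty or information content of the distribution.

For an Exponential distribution with λ=3.01:
h(X) = -0.1019 nats

(In bits, this would be -0.1471 bits.)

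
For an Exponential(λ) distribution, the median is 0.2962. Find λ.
λ = 2.3401

For X ~ Exponential(λ), the CDF is F(x) = 1 - e^(-λx).
The median m satisfies F(m) = 0.5:
1 - e^(-λm) = 0.5
e^(-λm) = 0.5
λm = ln(2)
m = ln(2) / λ

Given m = 0.2962:
λ = ln(2) / 0.2962 = 0.693147 / 0.2962 = 2.3401

Verification: ln(2) / 2.3401 = 0.2962 ✓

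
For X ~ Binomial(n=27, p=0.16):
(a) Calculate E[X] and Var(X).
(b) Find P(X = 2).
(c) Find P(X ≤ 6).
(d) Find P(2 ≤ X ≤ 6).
(a) E[X] = 4.3200, Var(X) = 3.6288
(b) P(X = 2) = 0.114955
(c) P(X ≤ 6) = 0.871740
(d) P(2 ≤ X ≤ 6) = 0.816289

We have X ~ Binomial(n=27, p=0.16).

(a) Moments:
E[X] = 4.3200
Var(X) = 3.6288
σ = √Var(X) = 1.9049

(b) Point probability using PMF:
P(X = 2) = 0.114955

(c) Cumulative probability using CDF:
P(X ≤ 6) = F(6) = 0.871740

(d) Range probability:
P(2 ≤ X ≤ 6) = P(X ≤ 6) - P(X ≤ 1)
                   = F(6) - F(1)
                   = 0.871740 - 0.055451
                   = 0.816289

This means approximately 81.6% of outcomes fall in the interval [2, 6].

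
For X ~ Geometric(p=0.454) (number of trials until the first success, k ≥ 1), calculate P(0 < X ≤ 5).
0.951475

We have X ~ Geometric(p=0.454) (number of trials until the first success, k ≥ 1).

To find P(0 < X ≤ 5), we use:
P(0 < X ≤ 5) = P(X ≤ 5) - P(X ≤ 0)
                 = F(5) - F(0)
                 = 0.951475 - 0.000000
                 = 0.951475

So there's approximately a 95.1% chance that X falls in this range.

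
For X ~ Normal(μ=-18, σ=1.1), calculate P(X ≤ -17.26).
0.749440

We have X ~ Normal(μ=-18, σ=1.1).

The CDF gives us P(X ≤ k).

Using the CDF:
P(X ≤ -17.26) = 0.749440

This means there's approximately a 74.9% chance that X is at most -17.26.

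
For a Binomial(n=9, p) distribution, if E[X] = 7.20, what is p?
p = 0.8

For a Binomial(n, p) distribution:
E[X] = n × p

Given n = 9 and E[X] = 7.20:
7.20 = 9 × p
p = 7.20 / 9 = 0.8

Verification: Binomial(9, 0.8) has E[X] = 7.20 ✓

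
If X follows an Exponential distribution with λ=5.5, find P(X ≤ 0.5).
0.936072

We have X ~ Exponential(λ=5.5).

The CDF gives us P(X ≤ k).

Using the CDF:
P(X ≤ 0.5) = 0.936072

This means there's approximately a 93.6% chance that X is at most 0.5.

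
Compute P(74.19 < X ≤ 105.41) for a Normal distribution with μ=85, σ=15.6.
0.660449

We have X ~ Normal(μ=85, σ=15.6).

To find P(74.19 < X ≤ 105.41), we use:
P(74.19 < X ≤ 105.41) = P(X ≤ 105.41) - P(X ≤ 74.19)
                 = F(105.41) - F(74.19)
                 = 0.904620 - 0.244171
                 = 0.660449

So there's approximately a 66.0% chance that X falls in this range.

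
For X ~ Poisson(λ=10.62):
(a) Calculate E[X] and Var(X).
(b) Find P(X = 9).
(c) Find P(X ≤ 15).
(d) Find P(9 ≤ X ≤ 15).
(a) E[X] = 10.6200, Var(X) = 10.6200
(b) P(X = 9) = 0.115651
(c) P(X ≤ 15) = 0.926276
(d) P(9 ≤ X ≤ 15) = 0.658798

We have X ~ Poisson(λ=10.62).

(a) Moments:
E[X] = 10.6200
Var(X) = 10.6200
σ = √Var(X) = 3.2588

(b) Point probability using PMF:
P(X = 9) = 0.115651

(c) Cumulative probability using CDF:
P(X ≤ 15) = F(15) = 0.926276

(d) Range probability:
P(9 ≤ X ≤ 15) = P(X ≤ 15) - P(X ≤ 8)
                   = F(15) - F(8)
                   = 0.926276 - 0.267478
                   = 0.658798

This means approximately 65.9% of outcomes fall in the interval [9, 15].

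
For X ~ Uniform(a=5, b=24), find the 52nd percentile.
14.8800

We have X ~ Uniform(a=5, b=24).

We want to find x such that P(X ≤ x) = 0.52.

This is the 52nd percentile, which means 52% of values fall below this point.

Using the inverse CDF (quantile function):
x = F⁻¹(0.52) = 14.8800

Verification: P(X ≤ 14.8800) = 0.52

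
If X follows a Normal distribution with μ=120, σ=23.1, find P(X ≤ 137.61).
0.777071

We have X ~ Normal(μ=120, σ=23.1).

The CDF gives us P(X ≤ k).

Using the CDF:
P(X ≤ 137.61) = 0.777071

This means there's approximately a 77.7% chance that X is at most 137.61.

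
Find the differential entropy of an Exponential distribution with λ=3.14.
-0.1442 nats

We have X ~ Exponential(λ=3.14).

The differential entropy measures the uncertainty or information content of the distribution.

For an Exponential distribution with λ=3.14:
h(X) = -0.1442 nats

(In bits, this would be -0.2081 bits.)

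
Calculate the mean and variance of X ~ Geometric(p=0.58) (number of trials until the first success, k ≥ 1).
E[X] = 1.7241, Var(X) = 1.2485

We have X ~ Geometric(p=0.58) (number of trials until the first success, k ≥ 1).

For a Geometric distribution with p=0.58 (number of trials until the first success, k ≥ 1):

Expected value:
E[X] = 1.7241

Variance:
Var(X) = 1.2485

Standard deviation:
σ = √Var(X) = 1.1174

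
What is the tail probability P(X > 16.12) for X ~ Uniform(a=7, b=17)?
0.088000

We have X ~ Uniform(a=7, b=17).

P(X > 16.12) = 1 - P(X ≤ 16.12)
                = 1 - F(16.12)
                = 1 - 0.912000
                = 0.088000

So there's approximately a 8.8% chance that X exceeds 16.12.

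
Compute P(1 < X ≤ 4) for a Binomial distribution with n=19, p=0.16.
0.655605

We have X ~ Binomial(n=19, p=0.16).

To find P(1 < X ≤ 4), we use:
P(1 < X ≤ 4) = P(X ≤ 4) - P(X ≤ 1)
                 = F(4) - F(1)
                 = 0.823818 - 0.168213
                 = 0.655605

So there's approximately a 65.6% chance that X falls in this range.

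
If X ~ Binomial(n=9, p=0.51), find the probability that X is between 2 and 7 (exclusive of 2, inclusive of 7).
0.897094

We have X ~ Binomial(n=9, p=0.51).

To find P(2 < X ≤ 7), we use:
P(2 < X ≤ 7) = P(X ≤ 7) - P(X ≤ 2)
                 = F(7) - F(2)
                 = 0.977482 - 0.080388
                 = 0.897094

So there's approximately a 89.7% chance that X falls in this range.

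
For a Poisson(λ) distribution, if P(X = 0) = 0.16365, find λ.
λ = 1.8100

For a Poisson(λ) distribution, the PMF at 0 is:
P(X = 0) = λ^0 e^(-λ) / 0! = e^(-λ)

Given P(X = 0) = 0.16365:
e^(-λ) = 0.16365
-λ = ln(0.16365)
λ = -ln(0.16365) = 1.8100

Verification: e^(-1.8100) = 0.16365 ✓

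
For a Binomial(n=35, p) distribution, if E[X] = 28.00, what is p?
p = 0.8

For a Binomial(n, p) distribution:
E[X] = n × p

Given n = 35 and E[X] = 28.00:
28.00 = 35 × p
p = 28.00 / 35 = 0.8

Verification: Binomial(35, 0.8) has E[X] = 28.00 ✓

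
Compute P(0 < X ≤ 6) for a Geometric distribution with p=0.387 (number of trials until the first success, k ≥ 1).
0.946941

We have X ~ Geometric(p=0.387) (number of trials until the first success, k ≥ 1).

To find P(0 < X ≤ 6), we use:
P(0 < X ≤ 6) = P(X ≤ 6) - P(X ≤ 0)
                 = F(6) - F(0)
                 = 0.946941 - 0.000000
                 = 0.946941

So there's approximately a 94.7% chance that X falls in this range.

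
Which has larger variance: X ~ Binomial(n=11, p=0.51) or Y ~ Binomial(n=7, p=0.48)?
X has larger variance (2.7489 > 1.7472)

Compute the variance for each distribution:

X ~ Binomial(n=11, p=0.51):
Var(X) = 2.7489

Y ~ Binomial(n=7, p=0.48):
Var(Y) = 1.7472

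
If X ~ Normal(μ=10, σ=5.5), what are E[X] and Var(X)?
E[X] = 10.0000, Var(X) = 30.2500

We have X ~ Normal(μ=10, σ=5.5).

For a Normal distribution with μ=10, σ=5.5:

Expected value:
E[X] = 10.0000

Variance:
Var(X) = 30.2500

Standard deviation:
σ = √Var(X) = 5.5000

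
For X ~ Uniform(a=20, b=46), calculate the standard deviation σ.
7.5056

We have X ~ Uniform(a=20, b=46).

For a Uniform distribution with a=20, b=46:
σ = √Var(X) = 7.5056

The standard deviation is the square root of the variance.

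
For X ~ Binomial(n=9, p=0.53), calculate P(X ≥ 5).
0.573475

We have X ~ Binomial(n=9, p=0.53).

For discrete distributions, P(X ≥ 5) = 1 - P(X ≤ 4).

P(X ≤ 4) = 0.426525
P(X ≥ 5) = 1 - 0.426525 = 0.573475

So there's approximately a 57.3% chance that X is at least 5.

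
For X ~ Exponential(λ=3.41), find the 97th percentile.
1.0283

We have X ~ Exponential(λ=3.41).

We want to find x such that P(X ≤ x) = 0.97.

This is the 97th percentile, which means 97% of values fall below this point.

Using the inverse CDF (quantile function):
x = F⁻¹(0.97) = 1.0283

Verification: P(X ≤ 1.0283) = 0.97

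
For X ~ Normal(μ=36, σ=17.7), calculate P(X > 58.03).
0.106633

We have X ~ Normal(μ=36, σ=17.7).

P(X > 58.03) = 1 - P(X ≤ 58.03)
                = 1 - F(58.03)
                = 1 - 0.893367
                = 0.106633

So there's approximately a 10.7% chance that X exceeds 58.03.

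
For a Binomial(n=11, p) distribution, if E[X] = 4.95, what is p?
p = 0.45

For a Binomial(n, p) distribution:
E[X] = n × p

Given n = 11 and E[X] = 4.95:
4.95 = 11 × p
p = 4.95 / 11 = 0.45

Verification: Binomial(11, 0.45) has E[X] = 4.95 ✓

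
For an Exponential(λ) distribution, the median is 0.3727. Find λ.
λ = 1.8598

For X ~ Exponential(λ), the CDF is F(x) = 1 - e^(-λx).
The median m satisfies F(m) = 0.5:
1 - e^(-λm) = 0.5
e^(-λm) = 0.5
λm = ln(2)
m = ln(2) / λ

Given m = 0.3727:
λ = ln(2) / 0.3727 = 0.693147 / 0.3727 = 1.8598

Verification: ln(2) / 1.8598 = 0.3727 ✓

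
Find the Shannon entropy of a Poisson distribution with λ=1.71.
1.6151 nats

We have X ~ Poisson(λ=1.71).

The Shannon entropy measures the uncertainty or information content of the distribution.

For a Poisson distribution with λ=1.71:
H(X) = 1.6151 nats

(In bits, this would be 2.3301 bits.)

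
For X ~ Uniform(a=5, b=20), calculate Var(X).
18.7500

We have X ~ Uniform(a=5, b=20).

For a Uniform distribution with a=5, b=20:
Var(X) = 18.7500

The variance measures the spread of the distribution around the mean.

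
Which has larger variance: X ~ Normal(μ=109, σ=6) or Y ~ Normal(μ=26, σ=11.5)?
Y has larger variance (132.2500 > 36.0000)

Compute the variance for each distribution:

X ~ Normal(μ=109, σ=6):
Var(X) = 36.0000

Y ~ Normal(μ=26, σ=11.5):
Var(Y) = 132.2500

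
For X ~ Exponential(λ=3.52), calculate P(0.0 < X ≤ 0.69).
0.911857

We have X ~ Exponential(λ=3.52).

To find P(0.0 < X ≤ 0.69), we use:
P(0.0 < X ≤ 0.69) = P(X ≤ 0.69) - P(X ≤ 0.0)
                 = F(0.69) - F(0.0)
                 = 0.911857 - 0.000000
                 = 0.911857

So there's approximately a 91.2% chance that X falls in this range.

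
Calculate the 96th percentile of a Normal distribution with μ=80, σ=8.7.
95.2310

We have X ~ Normal(μ=80, σ=8.7).

We want to find x such that P(X ≤ x) = 0.96.

This is the 96th percentile, which means 96% of values fall below this point.

Using the inverse CDF (quantile function):
x = F⁻¹(0.96) = 95.2310

Verification: P(X ≤ 95.2310) = 0.96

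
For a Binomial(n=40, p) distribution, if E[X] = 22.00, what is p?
p = 0.55

For a Binomial(n, p) distribution:
E[X] = n × p

Given n = 40 and E[X] = 22.00:
22.00 = 40 × p
p = 22.00 / 40 = 0.55

Verification: Binomial(40, 0.55) has E[X] = 22.00 ✓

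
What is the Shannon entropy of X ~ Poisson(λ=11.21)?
2.6195 nats

We have X ~ Poisson(λ=11.21).

The Shannon entropy measures the uncertainty or information content of the distribution.

For a Poisson distribution with λ=11.21:
H(X) = 2.6195 nats

(In bits, this would be 3.7792 bits.)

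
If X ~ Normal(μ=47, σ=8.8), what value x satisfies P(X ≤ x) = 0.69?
51.3635

We have X ~ Normal(μ=47, σ=8.8).

We want to find x such that P(X ≤ x) = 0.69.

This is the 69th percentile, which means 69% of values fall below this point.

Using the inverse CDF (quantile function):
x = F⁻¹(0.69) = 51.3635

Verification: P(X ≤ 51.3635) = 0.69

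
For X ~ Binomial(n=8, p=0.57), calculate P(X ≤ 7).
0.988857

We have X ~ Binomial(n=8, p=0.57).

The CDF gives us P(X ≤ k).

Using the CDF:
P(X ≤ 7) = 0.988857

This means there's approximately a 98.9% chance that X is at most 7.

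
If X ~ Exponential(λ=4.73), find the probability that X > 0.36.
0.182173

We have X ~ Exponential(λ=4.73).

P(X > 0.36) = 1 - P(X ≤ 0.36)
                = 1 - F(0.36)
                = 1 - 0.817827
                = 0.182173

So there's approximately a 18.2% chance that X exceeds 0.36.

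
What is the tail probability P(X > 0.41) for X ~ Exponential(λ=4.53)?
0.156094

We have X ~ Exponential(λ=4.53).

P(X > 0.41) = 1 - P(X ≤ 0.41)
                = 1 - F(0.41)
                = 1 - 0.843906
                = 0.156094

So there's approximately a 15.6% chance that X exceeds 0.41.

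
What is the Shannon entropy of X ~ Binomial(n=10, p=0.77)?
1.6814 nats

We have X ~ Binomial(n=10, p=0.77).

The Shannon entropy measures the uncertainty or information content of the distribution.

For a Binomial distribution with n=10, p=0.77:
H(X) = 1.6814 nats

(In bits, this would be 2.4257 bits.)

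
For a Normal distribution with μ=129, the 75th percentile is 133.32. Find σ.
σ = 6.4048

For X ~ Normal(μ, σ), the p-th percentile satisfies x = μ + z_p × σ,
where z_p = Φ⁻¹(p) is the standard normal quantile.

Step 1: z_{0.75} = Φ⁻¹(0.75) = 0.6745

Step 2: Solve for σ:
133.32 = 129 + 0.6745 × σ
σ = (133.32 - 129) / 0.6745
σ = 4.32 / 0.6745
σ = 6.4048

Verification: μ + z × σ = 129 + 0.6745 × 6.4048 = 133.32 ✓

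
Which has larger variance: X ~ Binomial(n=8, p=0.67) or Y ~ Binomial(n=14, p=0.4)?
Y has larger variance (3.3600 > 1.7688)

Compute the variance for each distribution:

X ~ Binomial(n=8, p=0.67):
Var(X) = 1.7688

Y ~ Binomial(n=14, p=0.4):
Var(Y) = 3.3600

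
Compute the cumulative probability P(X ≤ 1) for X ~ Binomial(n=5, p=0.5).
0.187500

We have X ~ Binomial(n=5, p=0.5).

The CDF gives us P(X ≤ k).

Using the CDF:
P(X ≤ 1) = 0.187500

This means there's approximately a 18.8% chance that X is at most 1.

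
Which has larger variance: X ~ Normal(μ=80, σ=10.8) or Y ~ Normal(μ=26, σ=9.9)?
X has larger variance (116.6400 > 98.0100)

Compute the variance for each distribution:

X ~ Normal(μ=80, σ=10.8):
Var(X) = 116.6400

Y ~ Normal(μ=26, σ=9.9):
Var(Y) = 98.0100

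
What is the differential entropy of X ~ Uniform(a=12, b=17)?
1.6094 nats

We have X ~ Uniform(a=12, b=17).

The differential entropy measures the uncertainty or information content of the distribution.

For a Uniform distribution with a=12, b=17:
h(X) = 1.6094 nats

(In bits, this would be 2.3219 bits.)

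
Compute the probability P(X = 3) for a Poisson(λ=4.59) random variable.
0.163635

We have X ~ Poisson(λ=4.59).

For a Poisson distribution, the PMF gives us the probability of each outcome.

Using the PMF formula:
P(X = 3) = 0.163635

Rounded to 4 decimal places: 0.1636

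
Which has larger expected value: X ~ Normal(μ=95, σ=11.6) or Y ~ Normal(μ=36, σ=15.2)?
X has larger mean (95.0000 > 36.0000)

Compute the expected value for each distribution:

X ~ Normal(μ=95, σ=11.6):
E[X] = 95.0000

Y ~ Normal(μ=36, σ=15.2):
E[Y] = 36.0000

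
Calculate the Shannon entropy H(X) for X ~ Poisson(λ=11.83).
2.6469 nats

We have X ~ Poisson(λ=11.83).

The Shannon entropy measures the uncertainty or information content of the distribution.

For a Poisson distribution with λ=11.83:
H(X) = 2.6469 nats

(In bits, this would be 3.8186 bits.)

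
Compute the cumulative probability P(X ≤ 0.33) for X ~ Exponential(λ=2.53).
0.566082

We have X ~ Exponential(λ=2.53).

The CDF gives us P(X ≤ k).

Using the CDF:
P(X ≤ 0.33) = 0.566082

This means there's approximately a 56.6% chance that X is at most 0.33.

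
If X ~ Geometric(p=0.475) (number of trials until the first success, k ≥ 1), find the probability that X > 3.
0.144703

We have X ~ Geometric(p=0.475) (number of trials until the first success, k ≥ 1).

P(X > 3) = 1 - P(X ≤ 3)
                = 1 - F(3)
                = 1 - 0.855297
                = 0.144703

So there's approximately a 14.5% chance that X exceeds 3.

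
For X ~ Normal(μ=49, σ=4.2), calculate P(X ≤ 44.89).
0.163896

We have X ~ Normal(μ=49, σ=4.2).

The CDF gives us P(X ≤ k).

Using the CDF:
P(X ≤ 44.89) = 0.163896

This means there's approximately a 16.4% chance that X is at most 44.89.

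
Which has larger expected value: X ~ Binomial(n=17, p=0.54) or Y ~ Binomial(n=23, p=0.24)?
X has larger mean (9.1800 > 5.5200)

Compute the expected value for each distribution:

X ~ Binomial(n=17, p=0.54):
E[X] = 9.1800

Y ~ Binomial(n=23, p=0.24):
E[Y] = 5.5200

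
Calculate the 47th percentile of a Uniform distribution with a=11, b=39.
24.1600

We have X ~ Uniform(a=11, b=39).

We want to find x such that P(X ≤ x) = 0.47.

This is the 47th percentile, which means 47% of values fall below this point.

Using the inverse CDF (quantile function):
x = F⁻¹(0.47) = 24.1600

Verification: P(X ≤ 24.1600) = 0.47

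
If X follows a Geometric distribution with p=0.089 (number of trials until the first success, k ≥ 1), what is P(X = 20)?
0.015144

We have X ~ Geometric(p=0.089) (number of trials until the first success, k ≥ 1).

For a Geometric distribution, the PMF gives us the probability of each outcome.

Using the PMF formula:
P(X = 20) = 0.015144

Rounded to 4 decimal places: 0.0151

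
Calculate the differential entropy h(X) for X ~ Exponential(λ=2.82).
-0.0367 nats

We have X ~ Exponential(λ=2.82).

The differential entropy measures the uncertainty or information content of the distribution.

For an Exponential distribution with λ=2.82:
h(X) = -0.0367 nats

(In bits, this would be -0.0530 bits.)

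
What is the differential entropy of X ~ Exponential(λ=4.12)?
-0.4159 nats

We have X ~ Exponential(λ=4.12).

The differential entropy measures the uncertainty or information content of the distribution.

For an Exponential distribution with λ=4.12:
h(X) = -0.4159 nats

(In bits, this would be -0.5999 bits.)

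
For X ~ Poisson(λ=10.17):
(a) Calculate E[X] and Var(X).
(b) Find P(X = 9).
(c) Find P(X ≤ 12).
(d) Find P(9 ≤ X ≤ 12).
(a) E[X] = 10.1700, Var(X) = 10.1700
(b) P(X = 9) = 0.122843
(c) P(X ≤ 12) = 0.775176
(d) P(9 ≤ X ≤ 12) = 0.461170

We have X ~ Poisson(λ=10.17).

(a) Moments:
E[X] = 10.1700
Var(X) = 10.1700
σ = √Var(X) = 3.1890

(b) Point probability using PMF:
P(X = 9) = 0.122843

(c) Cumulative probability using CDF:
P(X ≤ 12) = F(12) = 0.775176

(d) Range probability:
P(9 ≤ X ≤ 12) = P(X ≤ 12) - P(X ≤ 8)
                   = F(12) - F(8)
                   = 0.775176 - 0.314007
                   = 0.461170

This means approximately 46.1% of outcomes fall in the interval [9, 12].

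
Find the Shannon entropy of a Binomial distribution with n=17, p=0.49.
2.1419 nats

We have X ~ Binomial(n=17, p=0.49).

The Shannon entropy measures the uncertainty or information content of the distribution.

For a Binomial distribution with n=17, p=0.49:
H(X) = 2.1419 nats

(In bits, this would be 3.0900 bits.)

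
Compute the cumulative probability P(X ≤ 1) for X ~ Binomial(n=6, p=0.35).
0.319080

We have X ~ Binomial(n=6, p=0.35).

The CDF gives us P(X ≤ k).

Using the CDF:
P(X ≤ 1) = 0.319080

This means there's approximately a 31.9% chance that X is at most 1.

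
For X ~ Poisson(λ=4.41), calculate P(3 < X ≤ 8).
0.606060

We have X ~ Poisson(λ=4.41).

To find P(3 < X ≤ 8), we use:
P(3 < X ≤ 8) = P(X ≤ 8) - P(X ≤ 3)
                 = F(8) - F(3)
                 = 0.963768 - 0.357707
                 = 0.606060

So there's approximately a 60.6% chance that X falls in this range.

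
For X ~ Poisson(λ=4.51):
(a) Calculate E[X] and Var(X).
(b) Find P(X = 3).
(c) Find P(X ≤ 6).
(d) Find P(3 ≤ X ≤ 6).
(a) E[X] = 4.5100, Var(X) = 4.5100
(b) P(X = 3) = 0.168155
(c) P(X ≤ 6) = 0.829767
(d) P(3 ≤ X ≤ 6) = 0.657311

We have X ~ Poisson(λ=4.51).

(a) Moments:
E[X] = 4.5100
Var(X) = 4.5100
σ = √Var(X) = 2.1237

(b) Point probability using PMF:
P(X = 3) = 0.168155

(c) Cumulative probability using CDF:
P(X ≤ 6) = F(6) = 0.829767

(d) Range probability:
P(3 ≤ X ≤ 6) = P(X ≤ 6) - P(X ≤ 2)
                   = F(6) - F(2)
                   = 0.829767 - 0.172456
                   = 0.657311

This means approximately 65.7% of outcomes fall in the interval [3, 6].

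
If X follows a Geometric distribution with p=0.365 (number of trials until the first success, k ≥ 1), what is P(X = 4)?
0.093457

We have X ~ Geometric(p=0.365) (number of trials until the first success, k ≥ 1).

For a Geometric distribution, the PMF gives us the probability of each outcome.

Using the PMF formula:
P(X = 4) = 0.093457

Rounded to 4 decimal places: 0.0935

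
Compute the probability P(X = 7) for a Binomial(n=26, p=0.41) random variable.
0.056724

We have X ~ Binomial(n=26, p=0.41).

For a Binomial distribution, the PMF gives us the probability of each outcome.

Using the PMF formula:
P(X = 7) = 0.056724

Rounded to 4 decimal places: 0.0567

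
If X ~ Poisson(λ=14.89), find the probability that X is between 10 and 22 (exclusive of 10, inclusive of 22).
0.845528

We have X ~ Poisson(λ=14.89).

To find P(10 < X ≤ 22), we use:
P(10 < X ≤ 22) = P(X ≤ 22) - P(X ≤ 10)
                 = F(22) - F(10)
                 = 0.969439 - 0.123910
                 = 0.845528

So there's approximately a 84.6% chance that X falls in this range.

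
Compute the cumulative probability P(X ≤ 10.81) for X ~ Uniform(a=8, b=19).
0.255455

We have X ~ Uniform(a=8, b=19).

The CDF gives us P(X ≤ k).

Using the CDF:
P(X ≤ 10.81) = 0.255455

This means there's approximately a 25.5% chance that X is at most 10.81.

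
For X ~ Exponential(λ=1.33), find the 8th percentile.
0.0627

We have X ~ Exponential(λ=1.33).

We want to find x such that P(X ≤ x) = 0.08.

This is the 8th percentile, which means 8% of values fall below this point.

Using the inverse CDF (quantile function):
x = F⁻¹(0.08) = 0.0627

Verification: P(X ≤ 0.0627) = 0.08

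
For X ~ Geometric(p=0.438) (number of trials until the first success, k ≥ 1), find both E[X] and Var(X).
E[X] = 2.2831, Var(X) = 2.9295

We have X ~ Geometric(p=0.438) (number of trials until the first success, k ≥ 1).

For a Geometric distribution with p=0.438 (number of trials until the first success, k ≥ 1):

Expected value:
E[X] = 2.2831

Variance:
Var(X) = 2.9295

Standard deviation:
σ = √Var(X) = 1.7116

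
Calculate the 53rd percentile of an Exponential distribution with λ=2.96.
0.2551

We have X ~ Exponential(λ=2.96).

We want to find x such that P(X ≤ x) = 0.53.

This is the 53rd percentile, which means 53% of values fall below this point.

Using the inverse CDF (quantile function):
x = F⁻¹(0.53) = 0.2551

Verification: P(X ≤ 0.2551) = 0.53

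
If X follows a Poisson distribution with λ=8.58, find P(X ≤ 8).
0.512132

We have X ~ Poisson(λ=8.58).

The CDF gives us P(X ≤ k).

Using the CDF:
P(X ≤ 8) = 0.512132

This means there's approximately a 51.2% chance that X is at most 8.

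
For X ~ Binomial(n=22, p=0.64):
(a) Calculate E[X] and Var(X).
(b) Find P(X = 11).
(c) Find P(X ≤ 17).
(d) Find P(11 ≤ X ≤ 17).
(a) E[X] = 14.0800, Var(X) = 5.0688
(b) P(X = 11) = 0.068511
(c) P(X ≤ 17) = 0.940498
(d) P(11 ≤ X ≤ 17) = 0.882198

We have X ~ Binomial(n=22, p=0.64).

(a) Moments:
E[X] = 14.0800
Var(X) = 5.0688
σ = √Var(X) = 2.2514

(b) Point probability using PMF:
P(X = 11) = 0.068511

(c) Cumulative probability using CDF:
P(X ≤ 17) = F(17) = 0.940498

(d) Range probability:
P(11 ≤ X ≤ 17) = P(X ≤ 17) - P(X ≤ 10)
                   = F(17) - F(10)
                   = 0.940498 - 0.058300
                   = 0.882198

This means approximately 88.2% of outcomes fall in the interval [11, 17].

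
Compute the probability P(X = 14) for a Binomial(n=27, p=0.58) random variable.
0.123745

We have X ~ Binomial(n=27, p=0.58).

For a Binomial distribution, the PMF gives us the probability of each outcome.

Using the PMF formula:
P(X = 14) = 0.123745

Rounded to 4 decimal places: 0.1237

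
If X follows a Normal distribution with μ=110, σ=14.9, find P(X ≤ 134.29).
0.948471

We have X ~ Normal(μ=110, σ=14.9).

The CDF gives us P(X ≤ k).

Using the CDF:
P(X ≤ 134.29) = 0.948471

This means there's approximately a 94.8% chance that X is at most 134.29.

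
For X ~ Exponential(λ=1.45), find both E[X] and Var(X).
E[X] = 0.6897, Var(X) = 0.4756

We have X ~ Exponential(λ=1.45).

For an Exponential distribution with λ=1.45:

Expected value:
E[X] = 0.6897

Variance:
Var(X) = 0.4756

Standard deviation:
σ = √Var(X) = 0.6897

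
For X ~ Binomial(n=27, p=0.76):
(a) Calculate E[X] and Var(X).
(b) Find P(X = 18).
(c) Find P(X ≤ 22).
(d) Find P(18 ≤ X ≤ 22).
(a) E[X] = 20.5200, Var(X) = 4.9248
(b) P(X = 18) = 0.088598
(c) P(X ≤ 22) = 0.811650
(d) P(18 ≤ X ≤ 22) = 0.720979

We have X ~ Binomial(n=27, p=0.76).

(a) Moments:
E[X] = 20.5200
Var(X) = 4.9248
σ = √Var(X) = 2.2192

(b) Point probability using PMF:
P(X = 18) = 0.088598

(c) Cumulative probability using CDF:
P(X ≤ 22) = F(22) = 0.811650

(d) Range probability:
P(18 ≤ X ≤ 22) = P(X ≤ 22) - P(X ≤ 17)
                   = F(22) - F(17)
                   = 0.811650 - 0.090671
                   = 0.720979

This means approximately 72.1% of outcomes fall in the interval [18, 22].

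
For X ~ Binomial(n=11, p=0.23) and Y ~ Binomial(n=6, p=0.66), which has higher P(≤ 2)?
X has higher probability (P(X ≤ 2) = 0.5186 > P(Y ≤ 2) = 0.1069)

Compute P(≤ 2) for each distribution:

X ~ Binomial(n=11, p=0.23):
P(X ≤ 2) = 0.5186

Y ~ Binomial(n=6, p=0.66):
P(Y ≤ 2) = 0.1069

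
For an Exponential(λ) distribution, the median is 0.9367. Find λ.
λ = 0.7400

For X ~ Exponential(λ), the CDF is F(x) = 1 - e^(-λx).
The median m satisfies F(m) = 0.5:
1 - e^(-λm) = 0.5
e^(-λm) = 0.5
λm = ln(2)
m = ln(2) / λ

Given m = 0.9367:
λ = ln(2) / 0.9367 = 0.693147 / 0.9367 = 0.7400

Verification: ln(2) / 0.7400 = 0.9367 ✓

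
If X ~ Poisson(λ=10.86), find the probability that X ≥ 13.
0.296085

We have X ~ Poisson(λ=10.86).

For discrete distributions, P(X ≥ 13) = 1 - P(X ≤ 12).

P(X ≤ 12) = 0.703915
P(X ≥ 13) = 1 - 0.703915 = 0.296085

So there's approximately a 29.6% chance that X is at least 13.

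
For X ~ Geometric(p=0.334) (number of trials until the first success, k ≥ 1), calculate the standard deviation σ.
2.4434

We have X ~ Geometric(p=0.334) (number of trials until the first success, k ≥ 1).

For a Geometric distribution with p=0.334 (number of trials until the first success, k ≥ 1):
σ = √Var(X) = 2.4434

The standard deviation is the square root of the variance.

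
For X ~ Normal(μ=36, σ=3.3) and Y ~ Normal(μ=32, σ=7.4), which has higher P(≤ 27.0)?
Y has higher probability (P(Y ≤ 27.0) = 0.2496 > P(X ≤ 27.0) = 0.0032)

Compute P(≤ 27.0) for each distribution:

X ~ Normal(μ=36, σ=3.3):
P(X ≤ 27.0) = 0.0032

Y ~ Normal(μ=32, σ=7.4):
P(Y ≤ 27.0) = 0.2496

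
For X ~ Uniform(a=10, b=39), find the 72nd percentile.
30.8800

We have X ~ Uniform(a=10, b=39).

We want to find x such that P(X ≤ x) = 0.72.

This is the 72nd percentile, which means 72% of values fall below this point.

Using the inverse CDF (quantile function):
x = F⁻¹(0.72) = 30.8800

Verification: P(X ≤ 30.8800) = 0.72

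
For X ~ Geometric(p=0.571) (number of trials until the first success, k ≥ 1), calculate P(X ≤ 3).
0.921046

We have X ~ Geometric(p=0.571) (number of trials until the first success, k ≥ 1).

The CDF gives us P(X ≤ k).

Using the CDF:
P(X ≤ 3) = 0.921046

This means there's approximately a 92.1% chance that X is at most 3.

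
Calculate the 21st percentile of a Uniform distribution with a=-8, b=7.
-4.8500

We have X ~ Uniform(a=-8, b=7).

We want to find x such that P(X ≤ x) = 0.21.

This is the 21st percentile, which means 21% of values fall below this point.

Using the inverse CDF (quantile function):
x = F⁻¹(0.21) = -4.8500

Verification: P(X ≤ -4.8500) = 0.21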